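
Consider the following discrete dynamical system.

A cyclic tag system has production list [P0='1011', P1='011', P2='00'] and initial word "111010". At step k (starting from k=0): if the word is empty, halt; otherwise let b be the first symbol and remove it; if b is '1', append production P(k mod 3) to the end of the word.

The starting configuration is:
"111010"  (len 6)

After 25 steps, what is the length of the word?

28

[0] "111010"  (len 6)
[1] "110101011"  (len 9)
[2] "10101011011"  (len 11)
[3] "010101101100"  (len 12)
[4] "10101101100"  (len 11)
[5] "0101101100011"  (len 13)
[6] "101101100011"  (len 12)
[7] "011011000111011"  (len 15)
[8] "11011000111011"  (len 14)
[9] "101100011101100"  (len 15)
[10] "011000111011001011"  (len 18)
[11] "11000111011001011"  (len 17)
[12] "100011101100101100"  (len 18)
[13] "000111011001011001011"  (len 21)
[14] "00111011001011001011"  (len 20)
[15] "0111011001011001011"  (len 19)
[16] "111011001011001011"  (len 18)
[17] "11011001011001011011"  (len 20)
[18] "101100101100101101100"  (len 21)
[19] "011001011001011011001011"  (len 24)
[20] "11001011001011011001011"  (len 23)
[21] "100101100101101100101100"  (len 24)
[22] "001011001011011001011001011"  (len 27)
[23] "01011001011011001011001011"  (len 26)
[24] "1011001011011001011001011"  (len 25)
[25] "0110010110110010110010111011"  (len 28)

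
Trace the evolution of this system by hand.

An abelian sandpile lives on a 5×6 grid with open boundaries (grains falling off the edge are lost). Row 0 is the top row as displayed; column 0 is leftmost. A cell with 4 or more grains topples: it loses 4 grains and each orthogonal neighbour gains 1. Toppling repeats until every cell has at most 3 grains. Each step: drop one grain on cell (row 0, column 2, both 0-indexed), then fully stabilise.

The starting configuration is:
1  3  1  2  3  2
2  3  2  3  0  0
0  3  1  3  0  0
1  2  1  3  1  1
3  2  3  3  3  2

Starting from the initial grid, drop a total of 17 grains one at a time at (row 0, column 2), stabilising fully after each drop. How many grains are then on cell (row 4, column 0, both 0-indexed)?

0

step 0: 1  3  1  2  3  2
2  3  2  3  0  0
0  3  1  3  0  0
1  2  1  3  1  1
3  2  3  3  3  2
step 1: 1  3  2  2  3  2
2  3  2  3  0  0
0  3  1  3  0  0
1  2  1  3  1  1
3  2  3  3  3  2
step 2: 1  3  3  2  3  2
2  3  2  3  0  0
0  3  1  3  0  0
1  2  1  3  1  1
3  2  3  3  3  2
step 3: 2  1  3  1  0  3
3  2  2  2  2  0
1  2  1  2  1  0
3  1  1  2  3  1
0  1  2  2  0  3
step 4: 2  2  0  2  0  3
3  2  3  2  2  0
1  2  1  2  1  0
3  1  1  2  3  1
0  1  2  2  0  3
step 5: 2  2  1  2  0  3
3  2  3  2  2  0
1  2  1  2  1  0
3  1  1  2  3  1
0  1  2  2  0  3
step 6: 2  2  2  2  0  3
3  2  3  2  2  0
1  2  1  2  1  0
3  1  1  2  3  1
0  1  2  2  0  3
step 7: 2  2  3  2  0  3
3  2  3  2  2  0
1  2  1  2  1  0
3  1  1  2  3  1
0  1  2  2  0  3
step 8: 2  3  1  3  0  3
3  3  0  3  2  0
1  2  2  2  1  0
3  1  1  2  3  1
0  1  2  2  0  3
step 9: 2  3  2  3  0  3
3  3  0  3  2  0
1  2  2  2  1  0
3  1  1  2  3  1
0  1  2  2  0  3
step 10: 2  3  3  3  0  3
3  3  0  3  2  0
1  2  2  2  1  0
3  1  1  2  3  1
0  1  2  2  0  3
step 11: 0  2  2  1  1  3
1  1  3  0  3  0
2  3  2  3  1  0
3  1  1  2  3  1
0  1  2  2  0  3
step 12: 0  2  3  1  1  3
1  1  3  0  3  0
2  3  2  3  1  0
3  1  1  2  3  1
0  1  2  2  0  3
step 13: 0  3  1  2  1  3
1  2  0  1  3  0
2  3  3  3  1  0
3  1  1  2  3  1
0  1  2  2  0  3
step 14: 0  3  2  2  1  3
1  2  0  1  3  0
2  3  3  3  1  0
3  1  1  2  3  1
0  1  2  2  0  3
step 15: 0  3  3  2  1  3
1  2  0  1  3  0
2  3  3  3  1  0
3  1  1  2  3  1
0  1  2  2  0  3
step 16: 1  0  1  3  1  3
1  3  1  1  3  0
2  3  3  3  1  0
3  1  1  2  3  1
0  1  2  2  0  3
step 17: 1  0  2  3  1  3
1  3  1  1  3  0
2  3  3  3  1  0
3  1  1  2  3  1
0  1  2  2  0  3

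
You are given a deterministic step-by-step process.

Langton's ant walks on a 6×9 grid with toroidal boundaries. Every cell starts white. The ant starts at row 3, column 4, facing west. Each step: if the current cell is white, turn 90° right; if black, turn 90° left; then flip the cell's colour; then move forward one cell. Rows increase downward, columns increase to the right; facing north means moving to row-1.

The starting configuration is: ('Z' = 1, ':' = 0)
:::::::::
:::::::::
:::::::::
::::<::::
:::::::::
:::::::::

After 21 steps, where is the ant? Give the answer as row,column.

k=0  :::::::::
:::::::::
:::::::::
::::<::::
:::::::::
:::::::::
k=1  :::::::::
:::::::::
::::^::::
::::Z::::
:::::::::
:::::::::
k=2  :::::::::
:::::::::
::::Z>:::
::::Z::::
:::::::::
:::::::::
k=3  :::::::::
:::::::::
::::ZZ:::
::::Zv:::
:::::::::
:::::::::
k=4  :::::::::
:::::::::
::::ZZ:::
::::<Z:::
:::::::::
:::::::::
k=5  :::::::::
:::::::::
::::ZZ:::
:::::Z:::
::::v::::
:::::::::
k=6  :::::::::
:::::::::
::::ZZ:::
:::::Z:::
:::<Z::::
:::::::::
k=7  :::::::::
:::::::::
::::ZZ:::
:::^:Z:::
:::ZZ::::
:::::::::
k=8  :::::::::
:::::::::
::::ZZ:::
:::Z>Z:::
:::ZZ::::
:::::::::
k=9  :::::::::
:::::::::
::::ZZ:::
:::ZZZ:::
:::Zv::::
:::::::::
k=10  :::::::::
:::::::::
::::ZZ:::
:::ZZZ:::
:::Z:>:::
:::::::::
k=11  :::::::::
:::::::::
::::ZZ:::
:::ZZZ:::
:::Z:Z:::
:::::v:::
k=12  :::::::::
:::::::::
::::ZZ:::
:::ZZZ:::
:::Z:Z:::
::::<Z:::
k=13  :::::::::
:::::::::
::::ZZ:::
:::ZZZ:::
:::Z^Z:::
::::ZZ:::
k=14  :::::::::
:::::::::
::::ZZ:::
:::ZZZ:::
:::ZZ>:::
::::ZZ:::
k=15  :::::::::
:::::::::
::::ZZ:::
:::ZZ^:::
:::ZZ::::
::::ZZ:::
k=16  :::::::::
:::::::::
::::ZZ:::
:::Z<::::
:::ZZ::::
::::ZZ:::
k=17  :::::::::
:::::::::
::::ZZ:::
:::Z:::::
:::Zv::::
::::ZZ:::
k=18  :::::::::
:::::::::
::::ZZ:::
:::Z:::::
:::Z:>:::
::::ZZ:::
k=19  :::::::::
:::::::::
::::ZZ:::
:::Z:::::
:::Z:Z:::
::::Zv:::
k=20  :::::::::
:::::::::
::::ZZ:::
:::Z:::::
:::Z:Z:::
::::Z:>::
k=21  ::::::v::
:::::::::
::::ZZ:::
:::Z:::::
:::Z:Z:::
::::Z:Z::

0,6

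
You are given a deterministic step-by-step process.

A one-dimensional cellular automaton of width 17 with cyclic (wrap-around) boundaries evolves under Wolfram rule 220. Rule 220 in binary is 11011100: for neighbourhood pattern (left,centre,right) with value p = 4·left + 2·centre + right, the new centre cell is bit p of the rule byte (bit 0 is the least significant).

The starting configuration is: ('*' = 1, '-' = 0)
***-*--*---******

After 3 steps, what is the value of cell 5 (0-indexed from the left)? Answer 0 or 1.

1

step 0: ***-*--*---******
step 1: ***-**-**--******
step 2: ***-**-***-******
step 3: ***-**-***-******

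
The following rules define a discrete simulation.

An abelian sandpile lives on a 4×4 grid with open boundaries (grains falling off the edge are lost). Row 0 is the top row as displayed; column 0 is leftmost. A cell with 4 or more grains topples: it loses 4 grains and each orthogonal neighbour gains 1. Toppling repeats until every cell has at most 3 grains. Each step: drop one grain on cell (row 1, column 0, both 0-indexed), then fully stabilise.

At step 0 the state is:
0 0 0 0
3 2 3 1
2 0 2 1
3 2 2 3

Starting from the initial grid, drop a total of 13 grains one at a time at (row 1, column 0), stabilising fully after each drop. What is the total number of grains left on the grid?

[0] 0 0 0 0
3 2 3 1
2 0 2 1
3 2 2 3
[1] 1 0 0 0
0 3 3 1
3 0 2 1
3 2 2 3
[2] 1 0 0 0
1 3 3 1
3 0 2 1
3 2 2 3
[3] 1 0 0 0
2 3 3 1
3 0 2 1
3 2 2 3
[4] 1 0 0 0
3 3 3 1
3 0 2 1
3 2 2 3
[5] 2 1 1 0
2 1 0 2
1 2 3 1
0 3 2 3
[6] 2 1 1 0
3 1 0 2
1 2 3 1
0 3 2 3
[7] 3 1 1 0
0 2 0 2
2 2 3 1
0 3 2 3
[8] 3 1 1 0
1 2 0 2
2 2 3 1
0 3 2 3
[9] 3 1 1 0
2 2 0 2
2 2 3 1
0 3 2 3
[10] 3 1 1 0
3 2 0 2
2 2 3 1
0 3 2 3
[11] 0 2 1 0
1 3 0 2
3 2 3 1
0 3 2 3
[12] 0 2 1 0
2 3 0 2
3 2 3 1
0 3 2 3
[13] 0 2 1 0
3 3 0 2
3 2 3 1
0 3 2 3

28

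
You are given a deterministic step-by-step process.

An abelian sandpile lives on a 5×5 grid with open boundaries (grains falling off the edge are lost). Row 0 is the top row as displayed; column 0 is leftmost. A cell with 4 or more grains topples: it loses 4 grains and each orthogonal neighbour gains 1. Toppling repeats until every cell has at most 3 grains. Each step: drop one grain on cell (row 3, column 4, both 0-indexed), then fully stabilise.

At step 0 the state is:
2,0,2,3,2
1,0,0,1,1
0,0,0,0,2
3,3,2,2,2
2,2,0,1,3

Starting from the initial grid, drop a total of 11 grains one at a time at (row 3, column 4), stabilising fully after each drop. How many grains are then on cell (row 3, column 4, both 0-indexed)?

t=0: 2,0,2,3,2
1,0,0,1,1
0,0,0,0,2
3,3,2,2,2
2,2,0,1,3
t=1: 2,0,2,3,2
1,0,0,1,1
0,0,0,0,2
3,3,2,2,3
2,2,0,1,3
t=2: 2,0,2,3,2
1,0,0,1,1
0,0,0,0,3
3,3,2,3,1
2,2,0,2,0
t=3: 2,0,2,3,2
1,0,0,1,1
0,0,0,0,3
3,3,2,3,2
2,2,0,2,0
t=4: 2,0,2,3,2
1,0,0,1,1
0,0,0,0,3
3,3,2,3,3
2,2,0,2,0
t=5: 2,0,2,3,2
1,0,0,1,2
0,0,0,2,0
3,3,3,0,2
2,2,0,3,1
t=6: 2,0,2,3,2
1,0,0,1,2
0,0,0,2,0
3,3,3,0,3
2,2,0,3,1
t=7: 2,0,2,3,2
1,0,0,1,2
0,0,0,2,1
3,3,3,1,0
2,2,0,3,2
t=8: 2,0,2,3,2
1,0,0,1,2
0,0,0,2,1
3,3,3,1,1
2,2,0,3,2
t=9: 2,0,2,3,2
1,0,0,1,2
0,0,0,2,1
3,3,3,1,2
2,2,0,3,2
t=10: 2,0,2,3,2
1,0,0,1,2
0,0,0,2,1
3,3,3,1,3
2,2,0,3,2
t=11: 2,0,2,3,2
1,0,0,1,2
0,0,0,2,2
3,3,3,2,0
2,2,0,3,3

0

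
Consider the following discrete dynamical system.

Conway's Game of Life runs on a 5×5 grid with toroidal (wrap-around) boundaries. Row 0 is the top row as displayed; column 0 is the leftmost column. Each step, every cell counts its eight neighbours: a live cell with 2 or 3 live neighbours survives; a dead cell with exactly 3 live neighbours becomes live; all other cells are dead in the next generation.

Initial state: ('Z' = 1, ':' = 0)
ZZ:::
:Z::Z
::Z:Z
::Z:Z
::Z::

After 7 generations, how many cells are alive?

0) ZZ:::
:Z::Z
::Z:Z
::Z:Z
::Z::
1) ZZZ::
:ZZZZ
:ZZ:Z
:ZZ::
Z:ZZ:
2) :::::
::::Z
::::Z
::::Z
Z::ZZ
3) Z::Z:
:::::
Z::ZZ
:::::
Z::ZZ
4) Z::Z:
Z::Z:
::::Z
:::::
Z::Z:
5) ZZZZ:
Z::Z:
::::Z
::::Z
:::::
6) ZZZZ:
Z::Z:
Z::ZZ
:::::
ZZZZZ
7) :::::
:::::
Z::Z:
:::::
:::::

2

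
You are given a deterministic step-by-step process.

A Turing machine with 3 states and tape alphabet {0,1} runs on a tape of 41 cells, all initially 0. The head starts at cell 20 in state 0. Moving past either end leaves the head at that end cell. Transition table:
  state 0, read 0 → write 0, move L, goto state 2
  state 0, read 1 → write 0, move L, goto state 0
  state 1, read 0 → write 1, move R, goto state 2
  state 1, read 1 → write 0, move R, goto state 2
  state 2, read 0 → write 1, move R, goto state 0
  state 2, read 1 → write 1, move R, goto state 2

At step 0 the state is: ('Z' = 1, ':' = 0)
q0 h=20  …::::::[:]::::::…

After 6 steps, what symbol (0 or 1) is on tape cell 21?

0

t=0: q0 h=20  …::::::[:]::::::…
t=1: q2 h=19  …::::::[:]::::::…
t=2: q0 h=20  …:::::Z[:]::::::…
t=3: q2 h=19  …::::::[Z]::::::…
t=4: q2 h=20  …:::::Z[:]::::::…
t=5: q0 h=21  …::::ZZ[:]::::::…
t=6: q2 h=20  …:::::Z[Z]::::::…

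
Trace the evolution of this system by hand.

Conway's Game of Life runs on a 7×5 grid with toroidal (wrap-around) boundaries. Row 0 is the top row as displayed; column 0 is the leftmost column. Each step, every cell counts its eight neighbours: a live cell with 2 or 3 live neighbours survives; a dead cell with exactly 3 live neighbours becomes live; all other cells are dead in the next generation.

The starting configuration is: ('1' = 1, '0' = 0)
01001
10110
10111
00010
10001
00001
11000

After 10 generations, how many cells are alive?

7

gen 0: 01001
10110
10111
00010
10001
00001
11000
gen 1: 00011
00000
10000
01100
10011
01001
01001
gen 2: 10011
00001
01000
01110
00011
01100
00101
gen 3: 10000
00011
11010
11011
10001
11101
00101
gen 4: 10000
01110
01000
00010
00000
00100
00101
gen 5: 10001
11100
01010
00000
00000
00010
01010
gen 6: 00011
00110
11000
00000
00000
00100
10110
gen 7: 01000
11110
01100
00000
00000
01110
01100
gen 8: 00010
10010
10010
00000
00100
01010
10010
gen 9: 00110
00110
00000
00000
00100
01011
00010
gen 10: 00001
00110
00000
00000
00110
00011
00000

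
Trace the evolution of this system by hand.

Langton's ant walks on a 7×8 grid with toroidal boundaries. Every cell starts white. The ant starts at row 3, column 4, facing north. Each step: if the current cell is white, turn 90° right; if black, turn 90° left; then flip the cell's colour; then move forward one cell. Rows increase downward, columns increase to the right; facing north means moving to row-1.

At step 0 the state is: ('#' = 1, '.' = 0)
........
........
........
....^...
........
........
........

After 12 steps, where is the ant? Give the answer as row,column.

3,2

[0] ........
........
........
....^...
........
........
........
[1] ........
........
........
....#>..
........
........
........
[2] ........
........
........
....##..
.....v..
........
........
[3] ........
........
........
....##..
....<#..
........
........
[4] ........
........
........
....^#..
....##..
........
........
[5] ........
........
........
...<.#..
....##..
........
........
[6] ........
........
...^....
...#.#..
....##..
........
........
[7] ........
........
...#>...
...#.#..
....##..
........
........
[8] ........
........
...##...
...#v#..
....##..
........
........
[9] ........
........
...##...
...<##..
....##..
........
........
[10] ........
........
...##...
....##..
...v##..
........
........
[11] ........
........
...##...
....##..
..<###..
........
........
[12] ........
........
...##...
..^.##..
..####..
........
........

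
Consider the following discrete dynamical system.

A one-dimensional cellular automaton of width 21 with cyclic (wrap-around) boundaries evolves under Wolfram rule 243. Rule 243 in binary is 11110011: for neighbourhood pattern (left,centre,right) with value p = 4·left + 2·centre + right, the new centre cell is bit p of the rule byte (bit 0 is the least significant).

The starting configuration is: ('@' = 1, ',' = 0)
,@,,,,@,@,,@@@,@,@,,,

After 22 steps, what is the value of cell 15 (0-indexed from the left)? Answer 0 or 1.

k=0  ,@,,,,@,@,,@@@,@,@,,,
k=1  @,@@@@,@,@@,@@@,@,@@@
k=2  @@,@@@@,@,@@,@@@,@,@@
k=3  @@@,@@@@,@,@@,@@@,@,@
k=4  @@@@,@@@@,@,@@,@@@,@,
k=5  ,@@@@,@@@@,@,@@,@@@,@
k=6  @,@@@@,@@@@,@,@@,@@@,
k=7  ,@,@@@@,@@@@,@,@@,@@@
k=8  @,@,@@@@,@@@@,@,@@,@@
k=9  @@,@,@@@@,@@@@,@,@@,@
k=10  @@@,@,@@@@,@@@@,@,@@,
k=11  ,@@@,@,@@@@,@@@@,@,@@
k=12  @,@@@,@,@@@@,@@@@,@,@
k=13  @@,@@@,@,@@@@,@@@@,@,
k=14  ,@@,@@@,@,@@@@,@@@@,@
k=15  @,@@,@@@,@,@@@@,@@@@,
k=16  ,@,@@,@@@,@,@@@@,@@@@
k=17  @,@,@@,@@@,@,@@@@,@@@
k=18  @@,@,@@,@@@,@,@@@@,@@
k=19  @@@,@,@@,@@@,@,@@@@,@
k=20  @@@@,@,@@,@@@,@,@@@@,
k=21  ,@@@@,@,@@,@@@,@,@@@@
k=22  @,@@@@,@,@@,@@@,@,@@@

0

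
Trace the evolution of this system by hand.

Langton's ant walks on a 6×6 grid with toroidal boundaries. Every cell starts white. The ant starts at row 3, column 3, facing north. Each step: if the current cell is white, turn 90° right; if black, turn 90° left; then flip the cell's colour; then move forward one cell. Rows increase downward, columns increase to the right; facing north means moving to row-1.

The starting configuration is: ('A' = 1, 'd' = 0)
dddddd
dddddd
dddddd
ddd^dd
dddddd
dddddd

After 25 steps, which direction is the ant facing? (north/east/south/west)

[0] dddddd
dddddd
dddddd
ddd^dd
dddddd
dddddd
[1] dddddd
dddddd
dddddd
dddA>d
dddddd
dddddd
[2] dddddd
dddddd
dddddd
dddAAd
ddddvd
dddddd
[3] dddddd
dddddd
dddddd
dddAAd
ddd<Ad
dddddd
[4] dddddd
dddddd
dddddd
ddd^Ad
dddAAd
dddddd
[5] dddddd
dddddd
dddddd
dd<dAd
dddAAd
dddddd
[6] dddddd
dddddd
dd^ddd
ddAdAd
dddAAd
dddddd
[7] dddddd
dddddd
ddA>dd
ddAdAd
dddAAd
dddddd
[8] dddddd
dddddd
ddAAdd
ddAvAd
dddAAd
dddddd
[9] dddddd
dddddd
ddAAdd
dd<AAd
dddAAd
dddddd
[10] dddddd
dddddd
ddAAdd
dddAAd
ddvAAd
dddddd
[11] dddddd
dddddd
ddAAdd
dddAAd
d<AAAd
dddddd
[12] dddddd
dddddd
ddAAdd
d^dAAd
dAAAAd
dddddd
[13] dddddd
dddddd
ddAAdd
dA>AAd
dAAAAd
dddddd
[14] dddddd
dddddd
ddAAdd
dAAAAd
dAvAAd
dddddd
[15] dddddd
dddddd
ddAAdd
dAAAAd
dAd>Ad
dddddd
[16] dddddd
dddddd
ddAAdd
dAA^Ad
dAddAd
dddddd
[17] dddddd
dddddd
ddAAdd
dA<dAd
dAddAd
dddddd
[18] dddddd
dddddd
ddAAdd
dAddAd
dAvdAd
dddddd
[19] dddddd
dddddd
ddAAdd
dAddAd
d<AdAd
dddddd
[20] dddddd
dddddd
ddAAdd
dAddAd
ddAdAd
dvdddd
[21] dddddd
dddddd
ddAAdd
dAddAd
ddAdAd
<Adddd
[22] dddddd
dddddd
ddAAdd
dAddAd
^dAdAd
AAdddd
[23] dddddd
dddddd
ddAAdd
dAddAd
A>AdAd
AAdddd
[24] dddddd
dddddd
ddAAdd
dAddAd
AAAdAd
Avdddd
[25] dddddd
dddddd
ddAAdd
dAddAd
AAAdAd
Ad>ddd

east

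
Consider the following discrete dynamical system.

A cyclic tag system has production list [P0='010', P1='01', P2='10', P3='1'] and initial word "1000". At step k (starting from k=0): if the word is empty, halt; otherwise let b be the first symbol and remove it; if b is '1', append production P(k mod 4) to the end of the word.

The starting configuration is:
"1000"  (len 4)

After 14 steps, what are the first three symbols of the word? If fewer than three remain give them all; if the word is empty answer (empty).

t=0: "1000"  (len 4)
t=1: "000010"  (len 6)
t=2: "00010"  (len 5)
t=3: "0010"  (len 4)
t=4: "010"  (len 3)
t=5: "10"  (len 2)
t=6: "001"  (len 3)
t=7: "01"  (len 2)
t=8: "1"  (len 1)
t=9: "010"  (len 3)
t=10: "10"  (len 2)
t=11: "010"  (len 3)
t=12: "10"  (len 2)
t=13: "0010"  (len 4)
t=14: "010"  (len 3)

010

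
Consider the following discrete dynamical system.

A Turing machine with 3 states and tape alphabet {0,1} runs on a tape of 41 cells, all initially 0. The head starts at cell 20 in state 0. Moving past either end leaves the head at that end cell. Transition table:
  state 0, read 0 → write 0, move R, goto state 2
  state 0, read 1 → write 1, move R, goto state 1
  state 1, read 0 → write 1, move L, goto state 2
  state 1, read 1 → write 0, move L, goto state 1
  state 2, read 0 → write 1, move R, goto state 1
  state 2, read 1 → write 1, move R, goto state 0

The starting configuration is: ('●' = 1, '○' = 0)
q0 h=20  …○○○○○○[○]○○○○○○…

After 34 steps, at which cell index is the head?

32

gen 0: q0 h=20  …○○○○○○[○]○○○○○○…
gen 1: q2 h=21  …○○○○○○[○]○○○○○○…
gen 2: q1 h=22  …○○○○○●[○]○○○○○○…
gen 3: q2 h=21  …○○○○○○[●]●○○○○○…
gen 4: q0 h=22  …○○○○○●[●]○○○○○○…
gen 5: q1 h=23  …○○○○●●[○]○○○○○○…
gen 6: q2 h=22  …○○○○○●[●]●○○○○○…
gen 7: q0 h=23  …○○○○●●[●]○○○○○○…
gen 8: q1 h=24  …○○○●●●[○]○○○○○○…
gen 9: q2 h=23  …○○○○●●[●]●○○○○○…
gen 10: q0 h=24  …○○○●●●[●]○○○○○○…
gen 11: q1 h=25  …○○●●●●[○]○○○○○○…
gen 12: q2 h=24  …○○○●●●[●]●○○○○○…
gen 13: q0 h=25  …○○●●●●[●]○○○○○○…
gen 14: q1 h=26  …○●●●●●[○]○○○○○○…
gen 15: q2 h=25  …○○●●●●[●]●○○○○○…
gen 16: q0 h=26  …○●●●●●[●]○○○○○○…
gen 17: q1 h=27  …●●●●●●[○]○○○○○○…
gen 18: q2 h=26  …○●●●●●[●]●○○○○○…
gen 19: q0 h=27  …●●●●●●[●]○○○○○○…
gen 20: q1 h=28  …●●●●●●[○]○○○○○○…
gen 21: q2 h=27  …●●●●●●[●]●○○○○○…
gen 22: q0 h=28  …●●●●●●[●]○○○○○○…
gen 23: q1 h=29  …●●●●●●[○]○○○○○○…
gen 24: q2 h=28  …●●●●●●[●]●○○○○○…
gen 25: q0 h=29  …●●●●●●[●]○○○○○○…
gen 26: q1 h=30  …●●●●●●[○]○○○○○○…
gen 27: q2 h=29  …●●●●●●[●]●○○○○○…
gen 28: q0 h=30  …●●●●●●[●]○○○○○○…
gen 29: q1 h=31  …●●●●●●[○]○○○○○○…
gen 30: q2 h=30  …●●●●●●[●]●○○○○○…
gen 31: q0 h=31  …●●●●●●[●]○○○○○○…
gen 32: q1 h=32  …●●●●●●[○]○○○○○○…
gen 33: q2 h=31  …●●●●●●[●]●○○○○○…
gen 34: q0 h=32  …●●●●●●[●]○○○○○○…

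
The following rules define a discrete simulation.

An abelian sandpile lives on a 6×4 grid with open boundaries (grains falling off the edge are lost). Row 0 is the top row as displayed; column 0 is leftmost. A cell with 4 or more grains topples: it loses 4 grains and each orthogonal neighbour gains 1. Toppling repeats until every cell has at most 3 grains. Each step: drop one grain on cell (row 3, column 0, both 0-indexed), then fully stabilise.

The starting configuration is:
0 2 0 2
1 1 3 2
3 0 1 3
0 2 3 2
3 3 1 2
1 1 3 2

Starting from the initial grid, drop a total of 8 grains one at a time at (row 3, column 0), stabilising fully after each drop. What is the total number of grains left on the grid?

t=0: 0 2 0 2
1 1 3 2
3 0 1 3
0 2 3 2
3 3 1 2
1 1 3 2
t=1: 0 2 0 2
1 1 3 2
3 0 1 3
1 2 3 2
3 3 1 2
1 1 3 2
t=2: 0 2 0 2
1 1 3 2
3 0 1 3
2 2 3 2
3 3 1 2
1 1 3 2
t=3: 0 2 0 2
1 1 3 2
3 0 1 3
3 2 3 2
3 3 1 2
1 1 3 2
t=4: 0 2 0 2
2 1 3 2
0 2 2 3
3 1 0 3
1 1 3 2
2 2 3 2
t=5: 0 2 0 2
2 1 3 2
1 2 2 3
0 2 0 3
2 1 3 2
2 2 3 2
t=6: 0 2 0 2
2 1 3 2
1 2 2 3
1 2 0 3
2 1 3 2
2 2 3 2
t=7: 0 2 0 2
2 1 3 2
1 2 2 3
2 2 0 3
2 1 3 2
2 2 3 2
t=8: 0 2 0 2
2 1 3 2
1 2 2 3
3 2 0 3
2 1 3 2
2 2 3 2

45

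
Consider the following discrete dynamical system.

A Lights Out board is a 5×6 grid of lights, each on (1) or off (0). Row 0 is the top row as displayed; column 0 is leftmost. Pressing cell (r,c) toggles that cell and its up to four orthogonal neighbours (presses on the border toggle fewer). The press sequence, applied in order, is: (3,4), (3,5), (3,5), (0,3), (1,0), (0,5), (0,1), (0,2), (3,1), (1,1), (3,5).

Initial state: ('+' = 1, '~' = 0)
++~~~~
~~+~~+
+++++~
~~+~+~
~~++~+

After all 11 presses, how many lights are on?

18

k=0  ++~~~~
~~+~~+
+++++~
~~+~+~
~~++~+
k=1  ++~~~~
~~+~~+
++++~~
~~++~+
~~++++
k=2  ++~~~~
~~+~~+
++++~+
~~+++~
~~+++~
k=3  ++~~~~
~~+~~+
++++~~
~~++~+
~~++++
k=4  +++++~
~~++~+
++++~~
~~++~+
~~++++
k=5  ~++++~
++++~+
~+++~~
~~++~+
~~++++
k=6  ~+++~+
++++~~
~+++~~
~~++~+
~~++++
k=7  +~~+~+
+~++~~
~+++~~
~~++~+
~~++++
k=8  +++~~+
+~~+~~
~+++~~
~~++~+
~~++++
k=9  +++~~+
+~~+~~
~~++~~
++~+~+
~+++++
k=10  +~+~~+
~+++~~
~+++~~
++~+~+
~+++++
k=11  +~+~~+
~+++~~
~+++~+
++~++~
~++++~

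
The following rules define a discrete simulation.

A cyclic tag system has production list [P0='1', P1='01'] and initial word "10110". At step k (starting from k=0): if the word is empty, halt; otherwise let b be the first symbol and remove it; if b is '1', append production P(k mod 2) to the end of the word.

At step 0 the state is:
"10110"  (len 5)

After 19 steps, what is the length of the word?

4

step 0: "10110"  (len 5)
step 1: "01101"  (len 5)
step 2: "1101"  (len 4)
step 3: "1011"  (len 4)
step 4: "01101"  (len 5)
step 5: "1101"  (len 4)
step 6: "10101"  (len 5)
step 7: "01011"  (len 5)
step 8: "1011"  (len 4)
step 9: "0111"  (len 4)
step 10: "111"  (len 3)
step 11: "111"  (len 3)
step 12: "1101"  (len 4)
step 13: "1011"  (len 4)
step 14: "01101"  (len 5)
step 15: "1101"  (len 4)
step 16: "10101"  (len 5)
step 17: "01011"  (len 5)
step 18: "1011"  (len 4)
step 19: "0111"  (len 4)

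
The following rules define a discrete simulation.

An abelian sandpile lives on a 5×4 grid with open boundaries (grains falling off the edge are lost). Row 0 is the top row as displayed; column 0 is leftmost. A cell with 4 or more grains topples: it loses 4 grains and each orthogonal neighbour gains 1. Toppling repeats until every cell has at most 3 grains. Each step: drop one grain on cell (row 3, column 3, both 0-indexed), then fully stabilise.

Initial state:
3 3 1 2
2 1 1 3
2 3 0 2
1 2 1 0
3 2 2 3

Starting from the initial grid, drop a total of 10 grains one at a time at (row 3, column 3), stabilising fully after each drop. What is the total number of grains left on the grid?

39

k=0  3 3 1 2
2 1 1 3
2 3 0 2
1 2 1 0
3 2 2 3
k=1  3 3 1 2
2 1 1 3
2 3 0 2
1 2 1 1
3 2 2 3
k=2  3 3 1 2
2 1 1 3
2 3 0 2
1 2 1 2
3 2 2 3
k=3  3 3 1 2
2 1 1 3
2 3 0 2
1 2 1 3
3 2 2 3
k=4  3 3 1 2
2 1 1 3
2 3 0 3
1 2 2 1
3 2 3 0
k=5  3 3 1 2
2 1 1 3
2 3 0 3
1 2 2 2
3 2 3 0
k=6  3 3 1 2
2 1 1 3
2 3 0 3
1 2 2 3
3 2 3 0
k=7  3 3 1 3
2 1 2 0
2 3 1 1
1 2 3 1
3 2 3 1
k=8  3 3 1 3
2 1 2 0
2 3 1 1
1 2 3 2
3 2 3 1
k=9  3 3 1 3
2 1 2 0
2 3 1 1
1 2 3 3
3 2 3 1
k=10  3 3 1 3
2 1 2 0
2 3 2 2
1 3 1 1
3 3 0 3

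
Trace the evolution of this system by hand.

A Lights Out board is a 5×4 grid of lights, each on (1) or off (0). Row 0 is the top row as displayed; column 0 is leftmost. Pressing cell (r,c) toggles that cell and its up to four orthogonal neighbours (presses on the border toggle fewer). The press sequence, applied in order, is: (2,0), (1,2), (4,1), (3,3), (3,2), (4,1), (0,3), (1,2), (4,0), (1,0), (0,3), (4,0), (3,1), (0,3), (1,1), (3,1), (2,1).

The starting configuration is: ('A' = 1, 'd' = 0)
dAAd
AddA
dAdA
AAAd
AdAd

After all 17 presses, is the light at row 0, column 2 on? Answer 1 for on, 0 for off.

0

t=0: dAAd
AddA
dAdA
AAAd
AdAd
t=1: dAAd
dddA
AddA
dAAd
AdAd
t=2: dAdd
dAAd
AdAA
dAAd
AdAd
t=3: dAdd
dAAd
AdAA
ddAd
dAdd
t=4: dAdd
dAAd
AdAd
dddA
dAdA
t=5: dAdd
dAAd
Addd
dAAd
dAAA
t=6: dAdd
dAAd
Addd
ddAd
AddA
t=7: dAAA
dAAA
Addd
ddAd
AddA
t=8: dAdA
dddd
AdAd
ddAd
AddA
t=9: dAdA
dddd
AdAd
AdAd
dAdA
t=10: AAdA
AAdd
ddAd
AdAd
dAdA
t=11: AAAd
AAdA
ddAd
AdAd
dAdA
t=12: AAAd
AAdA
ddAd
ddAd
AddA
t=13: AAAd
AAdA
dAAd
AAdd
AAdA
t=14: AAdA
AAdd
dAAd
AAdd
AAdA
t=15: AddA
ddAd
ddAd
AAdd
AAdA
t=16: AddA
ddAd
dAAd
ddAd
AddA
t=17: AddA
dAAd
Addd
dAAd
AddA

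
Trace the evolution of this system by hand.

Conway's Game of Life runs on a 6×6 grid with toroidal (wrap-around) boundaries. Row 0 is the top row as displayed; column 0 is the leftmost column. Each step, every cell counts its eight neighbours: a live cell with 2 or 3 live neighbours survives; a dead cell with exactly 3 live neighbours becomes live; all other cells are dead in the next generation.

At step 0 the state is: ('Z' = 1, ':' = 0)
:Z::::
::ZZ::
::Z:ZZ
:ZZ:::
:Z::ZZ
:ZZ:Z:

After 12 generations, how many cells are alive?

5

gen 0: :Z::::
::ZZ::
::Z:ZZ
:ZZ:::
:Z::ZZ
:ZZ:Z:
gen 1: :Z::::
:ZZZZ:
::::Z:
:ZZ:::
::::ZZ
:ZZZZZ
gen 2: :::::Z
:ZZZZ:
::::Z:
:::ZZZ
:::::Z
:ZZZ:Z
gen 3: :::::Z
::ZZZZ
::::::
:::Z:Z
:::::Z
::Z::Z
gen 4: Z:Z::Z
:::ZZZ
::Z::Z
::::Z:
Z::::Z
Z:::ZZ
gen 5: :Z::::
:ZZZ::
:::::Z
Z:::Z:
Z:::::
::::Z:
gen 6: :Z:Z::
ZZZ:::
ZZZZZZ
Z:::::
::::::
::::::
gen 7: ZZ::::
::::::
:::ZZ:
Z:ZZZ:
::::::
::::::
gen 8: ::::::
::::::
::Z:ZZ
::Z:ZZ
:::Z::
::::::
gen 9: ::::::
::::::
::::ZZ
::Z::Z
:::ZZ:
::::::
gen 10: ::::::
::::::
::::ZZ
:::::Z
:::ZZ:
::::::
gen 11: ::::::
::::::
::::ZZ
:::Z:Z
::::Z:
::::::
gen 12: ::::::
::::::
::::ZZ
:::Z:Z
::::Z:
::::::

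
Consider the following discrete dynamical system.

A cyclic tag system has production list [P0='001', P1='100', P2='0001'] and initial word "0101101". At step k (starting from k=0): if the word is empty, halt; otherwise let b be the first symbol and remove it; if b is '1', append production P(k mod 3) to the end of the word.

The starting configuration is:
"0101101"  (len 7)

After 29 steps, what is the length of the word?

step 0: "0101101"  (len 7)
step 1: "101101"  (len 6)
step 2: "01101100"  (len 8)
step 3: "1101100"  (len 7)
step 4: "101100001"  (len 9)
step 5: "01100001100"  (len 11)
step 6: "1100001100"  (len 10)
step 7: "100001100001"  (len 12)
step 8: "00001100001100"  (len 14)
step 9: "0001100001100"  (len 13)
step 10: "001100001100"  (len 12)
step 11: "01100001100"  (len 11)
step 12: "1100001100"  (len 10)
step 13: "100001100001"  (len 12)
step 14: "00001100001100"  (len 14)
step 15: "0001100001100"  (len 13)
step 16: "001100001100"  (len 12)
step 17: "01100001100"  (len 11)
step 18: "1100001100"  (len 10)
step 19: "100001100001"  (len 12)
step 20: "00001100001100"  (len 14)
step 21: "0001100001100"  (len 13)
step 22: "001100001100"  (len 12)
step 23: "01100001100"  (len 11)
step 24: "1100001100"  (len 10)
step 25: "100001100001"  (len 12)
step 26: "00001100001100"  (len 14)
step 27: "0001100001100"  (len 13)
step 28: "001100001100"  (len 12)
step 29: "01100001100"  (len 11)

11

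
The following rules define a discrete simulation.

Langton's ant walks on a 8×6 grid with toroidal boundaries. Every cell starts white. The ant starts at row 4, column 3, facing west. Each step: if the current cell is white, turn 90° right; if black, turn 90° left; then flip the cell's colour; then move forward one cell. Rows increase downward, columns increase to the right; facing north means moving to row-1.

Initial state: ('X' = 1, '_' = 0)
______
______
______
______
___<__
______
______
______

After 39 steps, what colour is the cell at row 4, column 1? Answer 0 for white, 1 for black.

0) ______
______
______
______
___<__
______
______
______
1) ______
______
______
___^__
___X__
______
______
______
2) ______
______
______
___X>_
___X__
______
______
______
3) ______
______
______
___XX_
___Xv_
______
______
______
4) ______
______
______
___XX_
___<X_
______
______
______
5) ______
______
______
___XX_
____X_
___v__
______
______
6) ______
______
______
___XX_
____X_
__<X__
______
______
7) ______
______
______
___XX_
__^_X_
__XX__
______
______
8) ______
______
______
___XX_
__X>X_
__XX__
______
______
9) ______
______
______
___XX_
__XXX_
__Xv__
______
______
10) ______
______
______
___XX_
__XXX_
__X_>_
______
______
11) ______
______
______
___XX_
__XXX_
__X_X_
____v_
______
12) ______
______
______
___XX_
__XXX_
__X_X_
___<X_
______
13) ______
______
______
___XX_
__XXX_
__X^X_
___XX_
______
14) ______
______
______
___XX_
__XXX_
__XX>_
___XX_
______
15) ______
______
______
___XX_
__XX^_
__XX__
___XX_
______
16) ______
______
______
___XX_
__X<__
__XX__
___XX_
______
17) ______
______
______
___XX_
__X___
__Xv__
___XX_
______
18) ______
______
______
___XX_
__X___
__X_>_
___XX_
______
19) ______
______
______
___XX_
__X___
__X_X_
___Xv_
______
20) ______
______
______
___XX_
__X___
__X_X_
___X_>
______
21) ______
______
______
___XX_
__X___
__X_X_
___X_X
_____v
22) ______
______
______
___XX_
__X___
__X_X_
___X_X
____<X
23) ______
______
______
___XX_
__X___
__X_X_
___X^X
____XX
24) ______
______
______
___XX_
__X___
__X_X_
___XX>
____XX
25) ______
______
______
___XX_
__X___
__X_X^
___XX_
____XX
26) ______
______
______
___XX_
__X___
>_X_XX
___XX_
____XX
27) ______
______
______
___XX_
__X___
X_X_XX
v__XX_
____XX
28) ______
______
______
___XX_
__X___
X_X_XX
X__XX<
____XX
29) ______
______
______
___XX_
__X___
X_X_X^
X__XXX
____XX
30) ______
______
______
___XX_
__X___
X_X_<_
X__XXX
____XX
31) ______
______
______
___XX_
__X___
X_X___
X__XvX
____XX
32) ______
______
______
___XX_
__X___
X_X___
X__X_>
____XX
33) ______
______
______
___XX_
__X___
X_X__^
X__X__
____XX
34) ______
______
______
___XX_
__X___
>_X__X
X__X__
____XX
35) ______
______
______
___XX_
^_X___
__X__X
X__X__
____XX
36) ______
______
______
___XX_
X>X___
__X__X
X__X__
____XX
37) ______
______
______
___XX_
XXX___
_vX__X
X__X__
____XX
38) ______
______
______
___XX_
XXX___
<XX__X
X__X__
____XX
39) ______
______
______
___XX_
^XX___
XXX__X
X__X__
____XX

1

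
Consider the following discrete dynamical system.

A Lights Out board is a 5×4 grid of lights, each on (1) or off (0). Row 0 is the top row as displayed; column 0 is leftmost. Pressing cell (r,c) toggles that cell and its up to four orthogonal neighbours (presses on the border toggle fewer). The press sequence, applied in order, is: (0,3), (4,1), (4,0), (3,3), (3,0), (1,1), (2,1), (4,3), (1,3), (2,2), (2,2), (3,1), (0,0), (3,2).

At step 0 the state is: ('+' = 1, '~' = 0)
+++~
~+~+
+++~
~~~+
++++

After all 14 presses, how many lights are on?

9

gen 0: +++~
~+~+
+++~
~~~+
++++
gen 1: ++~+
~+~~
+++~
~~~+
++++
gen 2: ++~+
~+~~
+++~
~+~+
~~~+
gen 3: ++~+
~+~~
+++~
++~+
++~+
gen 4: ++~+
~+~~
++++
+++~
++~~
gen 5: ++~+
~+~~
~+++
~~+~
~+~~
gen 6: +~~+
+~+~
~~++
~~+~
~+~~
gen 7: +~~+
+++~
++~+
~++~
~+~~
gen 8: +~~+
+++~
++~+
~+++
~+++
gen 9: +~~~
++~+
++~~
~+++
~+++
gen 10: +~~~
++++
+~++
~+~+
~+++
gen 11: +~~~
++~+
++~~
~+++
~+++
gen 12: +~~~
++~+
+~~~
+~~+
~~++
gen 13: ~+~~
~+~+
+~~~
+~~+
~~++
gen 14: ~+~~
~+~+
+~+~
+++~
~~~+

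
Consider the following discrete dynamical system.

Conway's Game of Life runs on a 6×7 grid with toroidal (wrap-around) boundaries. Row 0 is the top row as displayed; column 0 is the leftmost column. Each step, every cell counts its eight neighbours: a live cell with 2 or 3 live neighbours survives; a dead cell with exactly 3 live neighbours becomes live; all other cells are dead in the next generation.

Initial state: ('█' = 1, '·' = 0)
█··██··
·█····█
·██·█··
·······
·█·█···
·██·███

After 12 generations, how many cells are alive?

6

t=0: █··██··
·█····█
·██·█··
·······
·█·█···
·██·███
t=1: ···██··
·█··██·
███····
·█·█···
██·███·
·█···██
t=2: █·██··█
██··██·
█··██··
···█··█
·█·█·█·
·█····█
t=3: ··███··
·····█·
████···
█··█·██
····███
·█·████
t=4: ··█···█
·······
████·█·
···█···
··█····
█·····█
t=5: █·····█
█··█··█
·████··
···██··
·······
██····█
t=6: ·····█·
···████
██···█·
····█··
█······
·█····█
t=7: █······
█······
█··█···
██····█
█······
█·····█
t=8: ██·····
██····█
·······
·█····█
·······
██····█
t=9: ··█····
·█····█
·█····█
·······
·█····█
·█····█
t=10: ·██····
·██····
·······
·······
·······
·██····
t=11: █··█···
·██····
·······
·······
·······
·██····
t=12: █··█···
·██····
·······
·······
·······
·██····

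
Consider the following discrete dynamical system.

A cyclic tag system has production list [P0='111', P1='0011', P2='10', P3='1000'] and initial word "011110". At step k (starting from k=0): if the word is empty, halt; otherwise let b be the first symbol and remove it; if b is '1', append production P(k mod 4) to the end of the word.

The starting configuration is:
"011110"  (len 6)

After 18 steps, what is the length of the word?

20

0) "011110"  (len 6)
1) "11110"  (len 5)
2) "11100011"  (len 8)
3) "110001110"  (len 9)
4) "100011101000"  (len 12)
5) "00011101000111"  (len 14)
6) "0011101000111"  (len 13)
7) "011101000111"  (len 12)
8) "11101000111"  (len 11)
9) "1101000111111"  (len 13)
10) "1010001111110011"  (len 16)
11) "01000111111001110"  (len 17)
12) "1000111111001110"  (len 16)
13) "000111111001110111"  (len 18)
14) "00111111001110111"  (len 17)
15) "0111111001110111"  (len 16)
16) "111111001110111"  (len 15)
17) "11111001110111111"  (len 17)
18) "11110011101111110011"  (len 20)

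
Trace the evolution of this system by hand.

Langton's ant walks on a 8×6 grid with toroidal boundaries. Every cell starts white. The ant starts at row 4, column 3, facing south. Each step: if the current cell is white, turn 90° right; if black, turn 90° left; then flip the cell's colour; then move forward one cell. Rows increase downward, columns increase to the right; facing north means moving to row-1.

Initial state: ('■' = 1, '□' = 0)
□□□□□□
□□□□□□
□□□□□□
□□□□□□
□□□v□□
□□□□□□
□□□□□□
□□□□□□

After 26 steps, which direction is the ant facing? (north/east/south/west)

north

t=0: □□□□□□
□□□□□□
□□□□□□
□□□□□□
□□□v□□
□□□□□□
□□□□□□
□□□□□□
t=1: □□□□□□
□□□□□□
□□□□□□
□□□□□□
□□<■□□
□□□□□□
□□□□□□
□□□□□□
t=2: □□□□□□
□□□□□□
□□□□□□
□□^□□□
□□■■□□
□□□□□□
□□□□□□
□□□□□□
t=3: □□□□□□
□□□□□□
□□□□□□
□□■>□□
□□■■□□
□□□□□□
□□□□□□
□□□□□□
t=4: □□□□□□
□□□□□□
□□□□□□
□□■■□□
□□■v□□
□□□□□□
□□□□□□
□□□□□□
t=5: □□□□□□
□□□□□□
□□□□□□
□□■■□□
□□■□>□
□□□□□□
□□□□□□
□□□□□□
t=6: □□□□□□
□□□□□□
□□□□□□
□□■■□□
□□■□■□
□□□□v□
□□□□□□
□□□□□□
t=7: □□□□□□
□□□□□□
□□□□□□
□□■■□□
□□■□■□
□□□<■□
□□□□□□
□□□□□□
t=8: □□□□□□
□□□□□□
□□□□□□
□□■■□□
□□■^■□
□□□■■□
□□□□□□
□□□□□□
t=9: □□□□□□
□□□□□□
□□□□□□
□□■■□□
□□■■>□
□□□■■□
□□□□□□
□□□□□□
t=10: □□□□□□
□□□□□□
□□□□□□
□□■■^□
□□■■□□
□□□■■□
□□□□□□
□□□□□□
t=11: □□□□□□
□□□□□□
□□□□□□
□□■■■>
□□■■□□
□□□■■□
□□□□□□
□□□□□□
t=12: □□□□□□
□□□□□□
□□□□□□
□□■■■■
□□■■□v
□□□■■□
□□□□□□
□□□□□□
t=13: □□□□□□
□□□□□□
□□□□□□
□□■■■■
□□■■<■
□□□■■□
□□□□□□
□□□□□□
t=14: □□□□□□
□□□□□□
□□□□□□
□□■■^■
□□■■■■
□□□■■□
□□□□□□
□□□□□□
t=15: □□□□□□
□□□□□□
□□□□□□
□□■<□■
□□■■■■
□□□■■□
□□□□□□
□□□□□□
t=16: □□□□□□
□□□□□□
□□□□□□
□□■□□■
□□■v■■
□□□■■□
□□□□□□
□□□□□□
t=17: □□□□□□
□□□□□□
□□□□□□
□□■□□■
□□■□>■
□□□■■□
□□□□□□
□□□□□□
t=18: □□□□□□
□□□□□□
□□□□□□
□□■□^■
□□■□□■
□□□■■□
□□□□□□
□□□□□□
t=19: □□□□□□
□□□□□□
□□□□□□
□□■□■>
□□■□□■
□□□■■□
□□□□□□
□□□□□□
t=20: □□□□□□
□□□□□□
□□□□□^
□□■□■□
□□■□□■
□□□■■□
□□□□□□
□□□□□□
t=21: □□□□□□
□□□□□□
>□□□□■
□□■□■□
□□■□□■
□□□■■□
□□□□□□
□□□□□□
t=22: □□□□□□
□□□□□□
■□□□□■
v□■□■□
□□■□□■
□□□■■□
□□□□□□
□□□□□□
t=23: □□□□□□
□□□□□□
■□□□□■
■□■□■<
□□■□□■
□□□■■□
□□□□□□
□□□□□□
t=24: □□□□□□
□□□□□□
■□□□□^
■□■□■■
□□■□□■
□□□■■□
□□□□□□
□□□□□□
t=25: □□□□□□
□□□□□□
■□□□<□
■□■□■■
□□■□□■
□□□■■□
□□□□□□
□□□□□□
t=26: □□□□□□
□□□□^□
■□□□■□
■□■□■■
□□■□□■
□□□■■□
□□□□□□
□□□□□□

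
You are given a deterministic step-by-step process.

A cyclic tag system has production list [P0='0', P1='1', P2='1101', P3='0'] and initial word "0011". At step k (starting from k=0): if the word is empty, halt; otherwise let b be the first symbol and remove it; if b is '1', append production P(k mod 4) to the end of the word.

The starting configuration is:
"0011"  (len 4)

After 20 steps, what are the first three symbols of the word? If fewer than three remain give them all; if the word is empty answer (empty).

0

0) "0011"  (len 4)
1) "011"  (len 3)
2) "11"  (len 2)
3) "11101"  (len 5)
4) "11010"  (len 5)
5) "10100"  (len 5)
6) "01001"  (len 5)
7) "1001"  (len 4)
8) "0010"  (len 4)
9) "010"  (len 3)
10) "10"  (len 2)
11) "01101"  (len 5)
12) "1101"  (len 4)
13) "1010"  (len 4)
14) "0101"  (len 4)
15) "101"  (len 3)
16) "010"  (len 3)
17) "10"  (len 2)
18) "01"  (len 2)
19) "1"  (len 1)
20) "0"  (len 1)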